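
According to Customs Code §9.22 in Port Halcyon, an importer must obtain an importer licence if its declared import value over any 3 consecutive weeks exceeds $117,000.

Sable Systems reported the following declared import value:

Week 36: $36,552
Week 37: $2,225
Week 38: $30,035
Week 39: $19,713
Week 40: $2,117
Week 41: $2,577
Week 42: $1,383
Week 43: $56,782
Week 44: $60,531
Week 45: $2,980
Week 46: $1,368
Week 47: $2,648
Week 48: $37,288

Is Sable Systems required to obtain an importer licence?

Yes

Week 36–Week 38: $36,552 + $2,225 + $30,035 = $68,812 (under)
Week 37–Week 39: $2,225 + $30,035 + $19,713 = $51,973 (under)
Week 38–Week 40: $30,035 + $19,713 + $2,117 = $51,865 (under)
Week 39–Week 41: $19,713 + $2,117 + $2,577 = $24,407 (under)
Week 40–Week 42: $2,117 + $2,577 + $1,383 = $6,077 (under)
Week 41–Week 43: $2,577 + $1,383 + $56,782 = $60,742 (under)
Week 42–Week 44: $1,383 + $56,782 + $60,531 = $118,696 (over)
Week 43–Week 45: $56,782 + $60,531 + $2,980 = $120,293 (over)
Week 44–Week 46: $60,531 + $2,980 + $1,368 = $64,879 (under)
Week 45–Week 47: $2,980 + $1,368 + $2,648 = $6,996 (under)
Week 46–Week 48: $1,368 + $2,648 + $37,288 = $41,304 (under)
At least one window exceeds $117,000.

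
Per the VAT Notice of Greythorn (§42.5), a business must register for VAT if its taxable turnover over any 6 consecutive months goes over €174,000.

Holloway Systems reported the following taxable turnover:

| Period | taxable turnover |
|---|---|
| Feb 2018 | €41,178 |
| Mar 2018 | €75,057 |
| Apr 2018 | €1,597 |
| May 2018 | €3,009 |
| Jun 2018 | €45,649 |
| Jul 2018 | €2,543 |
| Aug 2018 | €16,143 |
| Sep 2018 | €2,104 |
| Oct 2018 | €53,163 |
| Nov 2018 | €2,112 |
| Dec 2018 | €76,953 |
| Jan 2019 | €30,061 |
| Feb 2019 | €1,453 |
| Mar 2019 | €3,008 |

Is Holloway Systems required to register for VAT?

Yes

Feb 2018–Jul 2018: €41,178 + €75,057 + €1,597 + €3,009 + €45,649 + €2,543 = €169,033 (under)
Mar 2018–Aug 2018: €75,057 + €1,597 + €3,009 + €45,649 + €2,543 + €16,143 = €143,998 (under)
Apr 2018–Sep 2018: €1,597 + €3,009 + €45,649 + €2,543 + €16,143 + €2,104 = €71,045 (under)
May 2018–Oct 2018: €3,009 + €45,649 + €2,543 + €16,143 + €2,104 + €53,163 = €122,611 (under)
Jun 2018–Nov 2018: €45,649 + €2,543 + €16,143 + €2,104 + €53,163 + €2,112 = €121,714 (under)
Jul 2018–Dec 2018: €2,543 + €16,143 + €2,104 + €53,163 + €2,112 + €76,953 = €153,018 (under)
Aug 2018–Jan 2019: €16,143 + €2,104 + €53,163 + €2,112 + €76,953 + €30,061 = €180,536 (over)
Sep 2018–Feb 2019: €2,104 + €53,163 + €2,112 + €76,953 + €30,061 + €1,453 = €165,846 (under)
Oct 2018–Mar 2019: €53,163 + €2,112 + €76,953 + €30,061 + €1,453 + €3,008 = €166,750 (under)
At least one window exceeds €174,000.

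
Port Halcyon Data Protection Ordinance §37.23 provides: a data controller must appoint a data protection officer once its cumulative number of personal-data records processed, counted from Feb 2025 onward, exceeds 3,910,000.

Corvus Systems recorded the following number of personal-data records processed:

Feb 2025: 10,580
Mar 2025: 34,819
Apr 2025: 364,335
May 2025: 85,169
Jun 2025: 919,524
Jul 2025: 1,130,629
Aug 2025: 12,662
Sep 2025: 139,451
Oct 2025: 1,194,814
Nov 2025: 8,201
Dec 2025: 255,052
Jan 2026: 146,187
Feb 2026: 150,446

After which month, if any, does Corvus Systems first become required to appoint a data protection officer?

Dec 2025

Through Feb 2025: 10,580
Through Mar 2025: 45,399
Through Apr 2025: 409,734
Through May 2025: 494,903
Through Jun 2025: 1,414,427
Through Jul 2025: 2,545,056
Through Aug 2025: 2,557,718
Through Sep 2025: 2,697,169
Through Oct 2025: 3,891,983
Through Nov 2025: 3,900,184
Through Dec 2025: 4,155,236 ← exceeds threshold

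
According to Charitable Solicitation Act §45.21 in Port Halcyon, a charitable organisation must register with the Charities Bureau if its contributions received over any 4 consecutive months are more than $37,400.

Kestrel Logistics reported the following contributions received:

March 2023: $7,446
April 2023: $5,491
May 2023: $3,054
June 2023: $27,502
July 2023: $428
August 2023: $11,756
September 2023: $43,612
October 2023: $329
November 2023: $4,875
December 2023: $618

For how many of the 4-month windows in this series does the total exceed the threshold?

March 2023–June 2023: $7,446 + $5,491 + $3,054 + $27,502 = $43,493 (over)
April 2023–July 2023: $5,491 + $3,054 + $27,502 + $428 = $36,475 (under)
May 2023–August 2023: $3,054 + $27,502 + $428 + $11,756 = $42,740 (over)
June 2023–September 2023: $27,502 + $428 + $11,756 + $43,612 = $83,298 (over)
July 2023–October 2023: $428 + $11,756 + $43,612 + $329 = $56,125 (over)
August 2023–November 2023: $11,756 + $43,612 + $329 + $4,875 = $60,572 (over)
September 2023–December 2023: $43,612 + $329 + $4,875 + $618 = $49,434 (over)
6 windows exceed the threshold.

6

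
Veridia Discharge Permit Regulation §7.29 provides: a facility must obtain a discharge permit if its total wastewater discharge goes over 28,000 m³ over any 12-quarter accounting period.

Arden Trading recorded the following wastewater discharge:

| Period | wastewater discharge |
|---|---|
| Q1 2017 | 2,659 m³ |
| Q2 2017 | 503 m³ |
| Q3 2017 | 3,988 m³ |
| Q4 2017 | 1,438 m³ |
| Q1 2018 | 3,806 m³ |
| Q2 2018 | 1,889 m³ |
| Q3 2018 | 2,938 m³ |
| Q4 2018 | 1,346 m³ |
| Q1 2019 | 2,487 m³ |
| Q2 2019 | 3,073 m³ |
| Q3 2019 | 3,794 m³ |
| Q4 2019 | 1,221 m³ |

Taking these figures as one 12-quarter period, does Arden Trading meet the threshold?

Total wastewater discharge: 2,659 m³ + 503 m³ + 3,988 m³ + 1,438 m³ + 3,806 m³ + 1,889 m³ + 2,938 m³ + 1,346 m³ + 2,487 m³ + 3,073 m³ + 3,794 m³ + 1,221 m³ = 29,142 m³.
29,142 m³ > 28,000 m³, so the threshold is exceeded.

Yes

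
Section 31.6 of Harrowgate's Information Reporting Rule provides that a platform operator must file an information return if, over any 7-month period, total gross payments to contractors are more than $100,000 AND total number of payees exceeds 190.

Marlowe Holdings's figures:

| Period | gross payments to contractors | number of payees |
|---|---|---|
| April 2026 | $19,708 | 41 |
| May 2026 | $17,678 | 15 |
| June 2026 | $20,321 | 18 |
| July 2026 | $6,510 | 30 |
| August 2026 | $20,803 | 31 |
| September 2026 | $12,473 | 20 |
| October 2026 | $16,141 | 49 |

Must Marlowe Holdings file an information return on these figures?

Yes

Total gross payments to contractors: $19,708 + $17,678 + $20,321 + $6,510 + $20,803 + $12,473 + $16,141 = $113,634 (> $100,000).
Total number of payees: 41 + 15 + 18 + 30 + 31 + 20 + 49 = 204 (> 190).
The test is 'and': both thresholds are exceeded.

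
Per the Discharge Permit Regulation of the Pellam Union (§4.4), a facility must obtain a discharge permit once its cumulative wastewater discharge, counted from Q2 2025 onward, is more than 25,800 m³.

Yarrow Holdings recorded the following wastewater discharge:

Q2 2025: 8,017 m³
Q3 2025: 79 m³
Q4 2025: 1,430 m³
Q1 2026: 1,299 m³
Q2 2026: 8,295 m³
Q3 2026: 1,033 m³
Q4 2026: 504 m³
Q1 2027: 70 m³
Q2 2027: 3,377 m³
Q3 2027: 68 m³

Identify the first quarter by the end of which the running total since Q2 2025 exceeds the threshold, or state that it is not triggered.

Through Q2 2025: 8,017 m³
Through Q3 2025: 8,096 m³
Through Q4 2025: 9,526 m³
Through Q1 2026: 10,825 m³
Through Q2 2026: 19,120 m³
Through Q3 2026: 20,153 m³
Through Q4 2026: 20,657 m³
Through Q1 2027: 20,727 m³
Through Q2 2027: 24,104 m³
Through Q3 2027: 24,172 m³
Final cumulative total 24,172 m³ ≤ 25,800 m³; the threshold is never exceeded.

Not triggered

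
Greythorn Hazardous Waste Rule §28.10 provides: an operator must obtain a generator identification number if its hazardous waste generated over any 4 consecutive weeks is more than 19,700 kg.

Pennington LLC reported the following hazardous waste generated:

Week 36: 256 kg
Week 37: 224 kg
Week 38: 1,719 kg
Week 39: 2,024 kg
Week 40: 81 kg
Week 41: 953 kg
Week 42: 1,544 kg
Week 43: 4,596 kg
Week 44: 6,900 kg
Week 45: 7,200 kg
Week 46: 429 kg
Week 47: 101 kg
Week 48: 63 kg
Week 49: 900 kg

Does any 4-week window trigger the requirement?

Yes

Week 36–Week 39: 256 kg + 224 kg + 1,719 kg + 2,024 kg = 4,223 kg (under)
Week 37–Week 40: 224 kg + 1,719 kg + 2,024 kg + 81 kg = 4,048 kg (under)
Week 38–Week 41: 1,719 kg + 2,024 kg + 81 kg + 953 kg = 4,777 kg (under)
Week 39–Week 42: 2,024 kg + 81 kg + 953 kg + 1,544 kg = 4,602 kg (under)
Week 40–Week 43: 81 kg + 953 kg + 1,544 kg + 4,596 kg = 7,174 kg (under)
Week 41–Week 44: 953 kg + 1,544 kg + 4,596 kg + 6,900 kg = 13,993 kg (under)
Week 42–Week 45: 1,544 kg + 4,596 kg + 6,900 kg + 7,200 kg = 20,240 kg (over)
Week 43–Week 46: 4,596 kg + 6,900 kg + 7,200 kg + 429 kg = 19,125 kg (under)
Week 44–Week 47: 6,900 kg + 7,200 kg + 429 kg + 101 kg = 14,630 kg (under)
Week 45–Week 48: 7,200 kg + 429 kg + 101 kg + 63 kg = 7,793 kg (under)
Week 46–Week 49: 429 kg + 101 kg + 63 kg + 900 kg = 1,493 kg (under)
At least one window exceeds 19,700 kg.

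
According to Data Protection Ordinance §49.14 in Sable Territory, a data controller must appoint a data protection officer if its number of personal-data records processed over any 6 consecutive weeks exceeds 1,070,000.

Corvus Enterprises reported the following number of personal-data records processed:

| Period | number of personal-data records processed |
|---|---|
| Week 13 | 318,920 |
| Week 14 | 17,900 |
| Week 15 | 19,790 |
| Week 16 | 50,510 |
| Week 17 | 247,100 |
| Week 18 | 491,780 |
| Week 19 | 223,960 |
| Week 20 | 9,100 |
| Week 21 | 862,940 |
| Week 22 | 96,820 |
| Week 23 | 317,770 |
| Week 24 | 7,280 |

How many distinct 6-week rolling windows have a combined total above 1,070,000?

Week 13–Week 18: 318,920 + 17,900 + 19,790 + 50,510 + 247,100 + 491,780 = 1,146,000 (over)
Week 14–Week 19: 17,900 + 19,790 + 50,510 + 247,100 + 491,780 + 223,960 = 1,051,040 (under)
Week 15–Week 20: 19,790 + 50,510 + 247,100 + 491,780 + 223,960 + 9,100 = 1,042,240 (under)
Week 16–Week 21: 50,510 + 247,100 + 491,780 + 223,960 + 9,100 + 862,940 = 1,885,390 (over)
Week 17–Week 22: 247,100 + 491,780 + 223,960 + 9,100 + 862,940 + 96,820 = 1,931,700 (over)
Week 18–Week 23: 491,780 + 223,960 + 9,100 + 862,940 + 96,820 + 317,770 = 2,002,370 (over)
Week 19–Week 24: 223,960 + 9,100 + 862,940 + 96,820 + 317,770 + 7,280 = 1,517,870 (over)
5 windows exceed the threshold.

5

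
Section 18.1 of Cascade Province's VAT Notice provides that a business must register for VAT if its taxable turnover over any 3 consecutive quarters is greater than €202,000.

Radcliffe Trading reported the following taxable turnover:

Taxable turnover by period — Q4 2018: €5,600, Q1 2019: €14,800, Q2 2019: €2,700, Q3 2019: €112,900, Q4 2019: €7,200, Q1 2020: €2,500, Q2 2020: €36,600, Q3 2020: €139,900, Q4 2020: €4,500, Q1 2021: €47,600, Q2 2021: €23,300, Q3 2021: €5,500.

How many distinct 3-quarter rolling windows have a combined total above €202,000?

0

Q4 2018–Q2 2019: €5,600 + €14,800 + €2,700 = €23,100 (under)
Q1 2019–Q3 2019: €14,800 + €2,700 + €112,900 = €130,400 (under)
Q2 2019–Q4 2019: €2,700 + €112,900 + €7,200 = €122,800 (under)
Q3 2019–Q1 2020: €112,900 + €7,200 + €2,500 = €122,600 (under)
Q4 2019–Q2 2020: €7,200 + €2,500 + €36,600 = €46,300 (under)
Q1 2020–Q3 2020: €2,500 + €36,600 + €139,900 = €179,000 (under)
Q2 2020–Q4 2020: €36,600 + €139,900 + €4,500 = €181,000 (under)
Q3 2020–Q1 2021: €139,900 + €4,500 + €47,600 = €192,000 (under)
Q4 2020–Q2 2021: €4,500 + €47,600 + €23,300 = €75,400 (under)
Q1 2021–Q3 2021: €47,600 + €23,300 + €5,500 = €76,400 (under)
0 windows exceed the threshold.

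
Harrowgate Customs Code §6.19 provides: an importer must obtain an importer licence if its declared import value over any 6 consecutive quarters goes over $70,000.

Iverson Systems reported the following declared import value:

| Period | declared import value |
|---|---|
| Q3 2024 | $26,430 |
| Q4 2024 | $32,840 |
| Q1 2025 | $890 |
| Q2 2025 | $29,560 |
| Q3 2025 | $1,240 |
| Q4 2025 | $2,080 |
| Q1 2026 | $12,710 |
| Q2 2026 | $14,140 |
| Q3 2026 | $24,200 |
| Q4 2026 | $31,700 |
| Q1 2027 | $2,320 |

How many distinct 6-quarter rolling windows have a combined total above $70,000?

Q3 2024–Q4 2025: $26,430 + $32,840 + $890 + $29,560 + $1,240 + $2,080 = $93,040 (over)
Q4 2024–Q1 2026: $32,840 + $890 + $29,560 + $1,240 + $2,080 + $12,710 = $79,320 (over)
Q1 2025–Q2 2026: $890 + $29,560 + $1,240 + $2,080 + $12,710 + $14,140 = $60,620 (under)
Q2 2025–Q3 2026: $29,560 + $1,240 + $2,080 + $12,710 + $14,140 + $24,200 = $83,930 (over)
Q3 2025–Q4 2026: $1,240 + $2,080 + $12,710 + $14,140 + $24,200 + $31,700 = $86,070 (over)
Q4 2025–Q1 2027: $2,080 + $12,710 + $14,140 + $24,200 + $31,700 + $2,320 = $87,150 (over)
5 windows exceed the threshold.

5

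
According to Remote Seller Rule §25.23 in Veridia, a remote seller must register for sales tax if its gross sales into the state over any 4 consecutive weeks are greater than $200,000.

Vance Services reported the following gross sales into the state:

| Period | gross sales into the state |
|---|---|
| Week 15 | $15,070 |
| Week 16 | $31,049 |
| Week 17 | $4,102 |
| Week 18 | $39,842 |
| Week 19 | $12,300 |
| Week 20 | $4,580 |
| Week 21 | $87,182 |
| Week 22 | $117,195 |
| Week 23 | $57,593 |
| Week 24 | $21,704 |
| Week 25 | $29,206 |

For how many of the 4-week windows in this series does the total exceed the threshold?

4

Week 15–Week 18: $15,070 + $31,049 + $4,102 + $39,842 = $90,063 (under)
Week 16–Week 19: $31,049 + $4,102 + $39,842 + $12,300 = $87,293 (under)
Week 17–Week 20: $4,102 + $39,842 + $12,300 + $4,580 = $60,824 (under)
Week 18–Week 21: $39,842 + $12,300 + $4,580 + $87,182 = $143,904 (under)
Week 19–Week 22: $12,300 + $4,580 + $87,182 + $117,195 = $221,257 (over)
Week 20–Week 23: $4,580 + $87,182 + $117,195 + $57,593 = $266,550 (over)
Week 21–Week 24: $87,182 + $117,195 + $57,593 + $21,704 = $283,674 (over)
Week 22–Week 25: $117,195 + $57,593 + $21,704 + $29,206 = $225,698 (over)
4 windows exceed the threshold.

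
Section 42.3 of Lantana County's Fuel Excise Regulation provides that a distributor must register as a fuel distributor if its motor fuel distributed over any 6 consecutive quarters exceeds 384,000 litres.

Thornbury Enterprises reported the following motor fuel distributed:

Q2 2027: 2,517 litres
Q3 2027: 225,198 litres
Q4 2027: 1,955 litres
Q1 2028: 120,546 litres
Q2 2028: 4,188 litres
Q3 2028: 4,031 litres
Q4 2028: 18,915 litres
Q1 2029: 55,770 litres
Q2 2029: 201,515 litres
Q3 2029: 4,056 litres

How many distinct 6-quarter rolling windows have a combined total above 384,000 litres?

1

Q2 2027–Q3 2028: 2,517 litres + 225,198 litres + 1,955 litres + 120,546 litres + 4,188 litres + 4,031 litres = 358,435 litres (under)
Q3 2027–Q4 2028: 225,198 litres + 1,955 litres + 120,546 litres + 4,188 litres + 4,031 litres + 18,915 litres = 374,833 litres (under)
Q4 2027–Q1 2029: 1,955 litres + 120,546 litres + 4,188 litres + 4,031 litres + 18,915 litres + 55,770 litres = 205,405 litres (under)
Q1 2028–Q2 2029: 120,546 litres + 4,188 litres + 4,031 litres + 18,915 litres + 55,770 litres + 201,515 litres = 404,965 litres (over)
Q2 2028–Q3 2029: 4,188 litres + 4,031 litres + 18,915 litres + 55,770 litres + 201,515 litres + 4,056 litres = 288,475 litres (under)
1 window exceeds the threshold.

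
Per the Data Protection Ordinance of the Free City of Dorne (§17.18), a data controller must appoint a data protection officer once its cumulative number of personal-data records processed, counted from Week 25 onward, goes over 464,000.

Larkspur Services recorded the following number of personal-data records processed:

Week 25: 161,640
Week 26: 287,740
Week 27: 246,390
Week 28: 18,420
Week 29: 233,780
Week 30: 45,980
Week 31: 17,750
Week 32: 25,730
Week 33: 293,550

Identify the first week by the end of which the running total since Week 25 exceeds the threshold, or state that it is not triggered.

Through Week 25: 161,640
Through Week 26: 449,380
Through Week 27: 695,770 ← exceeds threshold

Week 27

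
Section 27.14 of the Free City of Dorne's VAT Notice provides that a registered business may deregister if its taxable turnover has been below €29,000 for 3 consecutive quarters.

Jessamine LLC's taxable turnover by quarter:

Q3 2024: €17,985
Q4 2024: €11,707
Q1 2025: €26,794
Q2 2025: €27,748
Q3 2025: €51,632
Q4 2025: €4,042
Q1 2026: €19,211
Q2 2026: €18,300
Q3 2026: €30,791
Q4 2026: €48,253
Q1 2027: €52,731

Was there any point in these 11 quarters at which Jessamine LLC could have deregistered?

Quarters below €29,000: Q3 2024, Q4 2024, Q1 2025, Q2 2025, Q4 2025, Q1 2026, Q2 2026.
Longest run of consecutive quarters below the threshold: 4.
4 ≥ 3, so Jessamine LLC became eligible.

Yes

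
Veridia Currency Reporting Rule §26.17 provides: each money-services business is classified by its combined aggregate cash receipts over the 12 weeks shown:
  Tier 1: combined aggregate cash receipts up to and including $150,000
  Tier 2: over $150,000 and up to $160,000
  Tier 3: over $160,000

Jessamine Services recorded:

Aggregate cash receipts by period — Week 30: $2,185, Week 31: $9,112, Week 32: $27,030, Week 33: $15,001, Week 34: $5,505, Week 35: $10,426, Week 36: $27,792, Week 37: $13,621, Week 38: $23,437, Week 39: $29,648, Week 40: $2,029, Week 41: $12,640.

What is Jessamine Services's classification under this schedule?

Combined aggregate cash receipts: $2,185 + $9,112 + $27,030 + $15,001 + $5,505 + $10,426 + $27,792 + $13,621 + $23,437 + $29,648 + $2,029 + $12,640 = $178,426.
$178,426 > $160,000, so Tier 3 applies.

Tier 3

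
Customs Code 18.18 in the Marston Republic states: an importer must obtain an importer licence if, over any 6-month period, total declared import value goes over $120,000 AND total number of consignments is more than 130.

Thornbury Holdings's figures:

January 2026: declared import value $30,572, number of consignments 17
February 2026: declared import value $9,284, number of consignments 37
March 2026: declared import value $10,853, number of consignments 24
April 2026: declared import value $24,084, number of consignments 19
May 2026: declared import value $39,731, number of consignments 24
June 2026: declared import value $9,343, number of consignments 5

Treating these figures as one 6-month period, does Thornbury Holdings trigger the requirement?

No

Total declared import value: $30,572 + $9,284 + $10,853 + $24,084 + $39,731 + $9,343 = $123,867 (> $120,000).
Total number of consignments: 17 + 37 + 24 + 19 + 24 + 5 = 126 (≤ 130).
The test is 'and': the rule requires both, and at least one is not exceeded.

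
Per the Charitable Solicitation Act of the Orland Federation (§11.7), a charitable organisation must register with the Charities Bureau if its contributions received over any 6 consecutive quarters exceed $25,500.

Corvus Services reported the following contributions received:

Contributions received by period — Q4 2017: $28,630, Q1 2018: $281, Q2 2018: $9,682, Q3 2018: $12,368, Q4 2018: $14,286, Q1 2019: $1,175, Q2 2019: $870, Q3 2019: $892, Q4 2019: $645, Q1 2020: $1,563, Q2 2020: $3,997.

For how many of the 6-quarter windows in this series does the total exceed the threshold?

4

Q4 2017–Q1 2019: $28,630 + $281 + $9,682 + $12,368 + $14,286 + $1,175 = $66,422 (over)
Q1 2018–Q2 2019: $281 + $9,682 + $12,368 + $14,286 + $1,175 + $870 = $38,662 (over)
Q2 2018–Q3 2019: $9,682 + $12,368 + $14,286 + $1,175 + $870 + $892 = $39,273 (over)
Q3 2018–Q4 2019: $12,368 + $14,286 + $1,175 + $870 + $892 + $645 = $30,236 (over)
Q4 2018–Q1 2020: $14,286 + $1,175 + $870 + $892 + $645 + $1,563 = $19,431 (under)
Q1 2019–Q2 2020: $1,175 + $870 + $892 + $645 + $1,563 + $3,997 = $9,142 (under)
4 windows exceed the threshold.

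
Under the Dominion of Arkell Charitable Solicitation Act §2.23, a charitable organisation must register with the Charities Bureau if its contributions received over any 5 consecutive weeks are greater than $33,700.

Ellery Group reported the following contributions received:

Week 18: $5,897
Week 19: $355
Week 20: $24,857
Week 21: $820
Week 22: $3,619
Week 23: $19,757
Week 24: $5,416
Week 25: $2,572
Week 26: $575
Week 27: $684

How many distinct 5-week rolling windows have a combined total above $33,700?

Week 18–Week 22: $5,897 + $355 + $24,857 + $820 + $3,619 = $35,548 (over)
Week 19–Week 23: $355 + $24,857 + $820 + $3,619 + $19,757 = $49,408 (over)
Week 20–Week 24: $24,857 + $820 + $3,619 + $19,757 + $5,416 = $54,469 (over)
Week 21–Week 25: $820 + $3,619 + $19,757 + $5,416 + $2,572 = $32,184 (under)
Week 22–Week 26: $3,619 + $19,757 + $5,416 + $2,572 + $575 = $31,939 (under)
Week 23–Week 27: $19,757 + $5,416 + $2,572 + $575 + $684 = $29,004 (under)
3 windows exceed the threshold.

3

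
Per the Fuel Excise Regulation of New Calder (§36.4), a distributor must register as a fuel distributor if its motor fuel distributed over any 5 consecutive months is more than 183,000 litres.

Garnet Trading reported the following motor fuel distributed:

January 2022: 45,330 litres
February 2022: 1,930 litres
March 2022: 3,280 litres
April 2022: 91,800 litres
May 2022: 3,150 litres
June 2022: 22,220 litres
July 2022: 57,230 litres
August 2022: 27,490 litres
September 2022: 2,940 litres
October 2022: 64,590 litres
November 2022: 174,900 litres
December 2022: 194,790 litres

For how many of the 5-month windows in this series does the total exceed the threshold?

January 2022–May 2022: 45,330 litres + 1,930 litres + 3,280 litres + 91,800 litres + 3,150 litres = 145,490 litres (under)
February 2022–June 2022: 1,930 litres + 3,280 litres + 91,800 litres + 3,150 litres + 22,220 litres = 122,380 litres (under)
March 2022–July 2022: 3,280 litres + 91,800 litres + 3,150 litres + 22,220 litres + 57,230 litres = 177,680 litres (under)
April 2022–August 2022: 91,800 litres + 3,150 litres + 22,220 litres + 57,230 litres + 27,490 litres = 201,890 litres (over)
May 2022–September 2022: 3,150 litres + 22,220 litres + 57,230 litres + 27,490 litres + 2,940 litres = 113,030 litres (under)
June 2022–October 2022: 22,220 litres + 57,230 litres + 27,490 litres + 2,940 litres + 64,590 litres = 174,470 litres (under)
July 2022–November 2022: 57,230 litres + 27,490 litres + 2,940 litres + 64,590 litres + 174,900 litres = 327,150 litres (over)
August 2022–December 2022: 27,490 litres + 2,940 litres + 64,590 litres + 174,900 litres + 194,790 litres = 464,710 litres (over)
3 windows exceed the threshold.

3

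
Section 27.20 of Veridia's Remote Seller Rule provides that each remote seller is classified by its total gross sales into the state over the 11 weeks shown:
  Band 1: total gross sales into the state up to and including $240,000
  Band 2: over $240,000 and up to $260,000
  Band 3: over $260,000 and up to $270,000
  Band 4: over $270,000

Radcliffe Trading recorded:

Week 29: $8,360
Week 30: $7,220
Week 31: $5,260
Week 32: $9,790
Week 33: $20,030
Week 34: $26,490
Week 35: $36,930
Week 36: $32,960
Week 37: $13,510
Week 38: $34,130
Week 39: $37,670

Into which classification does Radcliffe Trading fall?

Band 1

Total gross sales into the state: $8,360 + $7,220 + $5,260 + $9,790 + $20,030 + $26,490 + $36,930 + $32,960 + $13,510 + $34,130 + $37,670 = $232,350.
$232,350 ≤ $240,000, so Band 1 applies.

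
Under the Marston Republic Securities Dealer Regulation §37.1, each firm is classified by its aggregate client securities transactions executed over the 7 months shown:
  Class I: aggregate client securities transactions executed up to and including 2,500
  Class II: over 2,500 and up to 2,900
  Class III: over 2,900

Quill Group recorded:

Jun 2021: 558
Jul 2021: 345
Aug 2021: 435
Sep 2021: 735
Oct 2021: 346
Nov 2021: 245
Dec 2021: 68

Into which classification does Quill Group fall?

Class II

Aggregate client securities transactions executed: 558 + 345 + 435 + 735 + 346 + 245 + 68 = 2,732.
2,500 < 2,732 ≤ 2,900, so Class II applies.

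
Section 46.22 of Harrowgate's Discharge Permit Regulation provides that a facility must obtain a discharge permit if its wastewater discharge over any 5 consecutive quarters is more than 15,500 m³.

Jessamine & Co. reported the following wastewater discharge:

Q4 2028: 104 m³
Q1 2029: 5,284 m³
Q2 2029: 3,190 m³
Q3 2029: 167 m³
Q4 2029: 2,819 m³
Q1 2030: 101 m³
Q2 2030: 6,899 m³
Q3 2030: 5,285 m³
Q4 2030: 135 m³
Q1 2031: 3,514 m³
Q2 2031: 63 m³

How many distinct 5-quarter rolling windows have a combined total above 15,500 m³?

2

Q4 2028–Q4 2029: 104 m³ + 5,284 m³ + 3,190 m³ + 167 m³ + 2,819 m³ = 11,564 m³ (under)
Q1 2029–Q1 2030: 5,284 m³ + 3,190 m³ + 167 m³ + 2,819 m³ + 101 m³ = 11,561 m³ (under)
Q2 2029–Q2 2030: 3,190 m³ + 167 m³ + 2,819 m³ + 101 m³ + 6,899 m³ = 13,176 m³ (under)
Q3 2029–Q3 2030: 167 m³ + 2,819 m³ + 101 m³ + 6,899 m³ + 5,285 m³ = 15,271 m³ (under)
Q4 2029–Q4 2030: 2,819 m³ + 101 m³ + 6,899 m³ + 5,285 m³ + 135 m³ = 15,239 m³ (under)
Q1 2030–Q1 2031: 101 m³ + 6,899 m³ + 5,285 m³ + 135 m³ + 3,514 m³ = 15,934 m³ (over)
Q2 2030–Q2 2031: 6,899 m³ + 5,285 m³ + 135 m³ + 3,514 m³ + 63 m³ = 15,896 m³ (over)
2 windows exceed the threshold.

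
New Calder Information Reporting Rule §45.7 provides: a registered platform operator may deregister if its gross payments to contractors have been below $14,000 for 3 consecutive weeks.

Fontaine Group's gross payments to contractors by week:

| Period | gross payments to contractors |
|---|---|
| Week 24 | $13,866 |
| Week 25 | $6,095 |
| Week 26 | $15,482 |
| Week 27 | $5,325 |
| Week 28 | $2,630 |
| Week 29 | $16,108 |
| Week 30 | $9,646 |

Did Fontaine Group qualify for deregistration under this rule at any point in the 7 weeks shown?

No

Weeks below $14,000: Week 24, Week 25, Week 27, Week 28, Week 30.
Longest run of consecutive weeks below the threshold: 2.
2 < 3, so Fontaine Group never became eligible.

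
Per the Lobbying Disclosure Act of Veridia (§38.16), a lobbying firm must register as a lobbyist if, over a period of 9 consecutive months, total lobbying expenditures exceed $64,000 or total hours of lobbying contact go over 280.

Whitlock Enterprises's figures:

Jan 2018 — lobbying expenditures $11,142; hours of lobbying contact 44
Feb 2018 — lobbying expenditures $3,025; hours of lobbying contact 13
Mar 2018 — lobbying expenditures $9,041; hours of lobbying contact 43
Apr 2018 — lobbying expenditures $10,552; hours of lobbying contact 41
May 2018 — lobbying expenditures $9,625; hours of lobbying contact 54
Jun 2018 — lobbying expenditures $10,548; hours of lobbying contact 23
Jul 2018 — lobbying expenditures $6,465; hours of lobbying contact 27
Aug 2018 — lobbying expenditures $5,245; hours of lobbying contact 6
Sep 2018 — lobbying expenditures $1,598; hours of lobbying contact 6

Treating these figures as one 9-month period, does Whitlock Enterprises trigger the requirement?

Yes

Total lobbying expenditures: $11,142 + $3,025 + $9,041 + $10,552 + $9,625 + $10,548 + $6,465 + $5,245 + $1,598 = $67,241 (> $64,000).
Total hours of lobbying contact: 44 + 13 + 43 + 41 + 54 + 23 + 27 + 6 + 6 = 257 (≤ 280).
The test is 'or': at least one threshold is exceeded.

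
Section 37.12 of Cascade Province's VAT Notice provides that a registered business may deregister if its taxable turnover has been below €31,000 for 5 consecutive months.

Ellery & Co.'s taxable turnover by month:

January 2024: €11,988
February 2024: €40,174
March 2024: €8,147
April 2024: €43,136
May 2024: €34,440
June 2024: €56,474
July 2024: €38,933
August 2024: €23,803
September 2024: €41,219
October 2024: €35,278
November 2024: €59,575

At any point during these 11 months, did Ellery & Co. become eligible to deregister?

No

Months below €31,000: January 2024, March 2024, August 2024.
Longest run of consecutive months below the threshold: 1.
1 < 5, so Ellery & Co. never became eligible.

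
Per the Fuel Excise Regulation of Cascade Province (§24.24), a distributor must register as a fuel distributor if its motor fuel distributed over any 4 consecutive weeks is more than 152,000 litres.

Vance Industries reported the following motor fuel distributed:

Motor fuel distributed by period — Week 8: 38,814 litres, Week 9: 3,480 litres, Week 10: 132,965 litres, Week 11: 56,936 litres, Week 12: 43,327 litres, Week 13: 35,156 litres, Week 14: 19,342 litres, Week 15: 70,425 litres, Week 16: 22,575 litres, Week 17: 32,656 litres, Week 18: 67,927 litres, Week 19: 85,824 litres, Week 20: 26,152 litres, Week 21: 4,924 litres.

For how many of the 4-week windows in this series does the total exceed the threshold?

Week 8–Week 11: 38,814 litres + 3,480 litres + 132,965 litres + 56,936 litres = 232,195 litres (over)
Week 9–Week 12: 3,480 litres + 132,965 litres + 56,936 litres + 43,327 litres = 236,708 litres (over)
Week 10–Week 13: 132,965 litres + 56,936 litres + 43,327 litres + 35,156 litres = 268,384 litres (over)
Week 11–Week 14: 56,936 litres + 43,327 litres + 35,156 litres + 19,342 litres = 154,761 litres (over)
Week 12–Week 15: 43,327 litres + 35,156 litres + 19,342 litres + 70,425 litres = 168,250 litres (over)
Week 13–Week 16: 35,156 litres + 19,342 litres + 70,425 litres + 22,575 litres = 147,498 litres (under)
Week 14–Week 17: 19,342 litres + 70,425 litres + 22,575 litres + 32,656 litres = 144,998 litres (under)
Week 15–Week 18: 70,425 litres + 22,575 litres + 32,656 litres + 67,927 litres = 193,583 litres (over)
Week 16–Week 19: 22,575 litres + 32,656 litres + 67,927 litres + 85,824 litres = 208,982 litres (over)
Week 17–Week 20: 32,656 litres + 67,927 litres + 85,824 litres + 26,152 litres = 212,559 litres (over)
Week 18–Week 21: 67,927 litres + 85,824 litres + 26,152 litres + 4,924 litres = 184,827 litres (over)
9 windows exceed the threshold.

9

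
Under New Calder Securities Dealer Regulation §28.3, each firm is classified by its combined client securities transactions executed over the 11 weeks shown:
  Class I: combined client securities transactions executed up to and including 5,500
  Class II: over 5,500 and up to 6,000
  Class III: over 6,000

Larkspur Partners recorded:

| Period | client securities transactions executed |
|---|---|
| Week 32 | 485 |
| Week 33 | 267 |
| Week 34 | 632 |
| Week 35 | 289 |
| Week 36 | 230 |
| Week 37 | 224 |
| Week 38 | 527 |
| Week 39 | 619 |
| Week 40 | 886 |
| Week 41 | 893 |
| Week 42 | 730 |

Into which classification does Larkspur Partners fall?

Class II

Combined client securities transactions executed: 485 + 267 + 632 + 289 + 230 + 224 + 527 + 619 + 886 + 893 + 730 = 5,782.
5,500 < 5,782 ≤ 6,000, so Class II applies.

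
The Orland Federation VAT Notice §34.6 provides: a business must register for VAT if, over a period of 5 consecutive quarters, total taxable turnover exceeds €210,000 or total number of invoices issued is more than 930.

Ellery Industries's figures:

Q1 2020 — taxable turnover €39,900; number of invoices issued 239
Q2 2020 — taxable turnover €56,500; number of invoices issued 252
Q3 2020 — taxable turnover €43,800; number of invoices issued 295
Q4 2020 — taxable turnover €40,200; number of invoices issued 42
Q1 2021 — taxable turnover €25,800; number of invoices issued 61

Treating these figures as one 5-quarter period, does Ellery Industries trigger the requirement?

Total taxable turnover: €39,900 + €56,500 + €43,800 + €40,200 + €25,800 = €206,200 (≤ €210,000).
Total number of invoices issued: 239 + 252 + 295 + 42 + 61 = 889 (≤ 930).
The test is 'or': neither threshold is exceeded.

No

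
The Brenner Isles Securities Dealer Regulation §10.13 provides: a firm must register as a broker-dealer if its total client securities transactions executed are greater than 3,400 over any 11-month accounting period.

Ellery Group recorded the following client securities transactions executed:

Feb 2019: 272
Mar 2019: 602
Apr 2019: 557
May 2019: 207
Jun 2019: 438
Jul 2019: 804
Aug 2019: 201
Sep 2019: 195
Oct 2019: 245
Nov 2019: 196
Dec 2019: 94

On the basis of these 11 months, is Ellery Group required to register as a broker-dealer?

Total client securities transactions executed: 272 + 602 + 557 + 207 + 438 + 804 + 201 + 195 + 245 + 196 + 94 = 3,811.
3,811 > 3,400, so the threshold is exceeded.

Yes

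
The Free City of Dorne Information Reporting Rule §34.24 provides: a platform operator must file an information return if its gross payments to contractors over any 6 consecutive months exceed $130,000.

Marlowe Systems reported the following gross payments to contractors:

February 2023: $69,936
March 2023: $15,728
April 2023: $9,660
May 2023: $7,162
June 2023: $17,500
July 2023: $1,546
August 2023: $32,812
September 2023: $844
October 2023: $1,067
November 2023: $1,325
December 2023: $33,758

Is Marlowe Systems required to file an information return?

No

February 2023–July 2023: $69,936 + $15,728 + $9,660 + $7,162 + $17,500 + $1,546 = $121,532 (under)
March 2023–August 2023: $15,728 + $9,660 + $7,162 + $17,500 + $1,546 + $32,812 = $84,408 (under)
April 2023–September 2023: $9,660 + $7,162 + $17,500 + $1,546 + $32,812 + $844 = $69,524 (under)
May 2023–October 2023: $7,162 + $17,500 + $1,546 + $32,812 + $844 + $1,067 = $60,931 (under)
June 2023–November 2023: $17,500 + $1,546 + $32,812 + $844 + $1,067 + $1,325 = $55,094 (under)
July 2023–December 2023: $1,546 + $32,812 + $844 + $1,067 + $1,325 + $33,758 = $71,352 (under)
No window exceeds $130,000.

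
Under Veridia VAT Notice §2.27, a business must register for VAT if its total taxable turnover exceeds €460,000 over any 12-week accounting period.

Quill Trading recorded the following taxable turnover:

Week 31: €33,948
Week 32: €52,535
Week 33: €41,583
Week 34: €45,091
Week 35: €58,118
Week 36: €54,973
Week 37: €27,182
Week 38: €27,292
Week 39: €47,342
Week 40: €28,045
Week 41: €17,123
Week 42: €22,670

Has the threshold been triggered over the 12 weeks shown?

No

Total taxable turnover: €33,948 + €52,535 + €41,583 + €45,091 + €58,118 + €54,973 + €27,182 + €27,292 + €47,342 + €28,045 + €17,123 + €22,670 = €455,902.
€455,902 ≤ €460,000, so the threshold is not exceeded.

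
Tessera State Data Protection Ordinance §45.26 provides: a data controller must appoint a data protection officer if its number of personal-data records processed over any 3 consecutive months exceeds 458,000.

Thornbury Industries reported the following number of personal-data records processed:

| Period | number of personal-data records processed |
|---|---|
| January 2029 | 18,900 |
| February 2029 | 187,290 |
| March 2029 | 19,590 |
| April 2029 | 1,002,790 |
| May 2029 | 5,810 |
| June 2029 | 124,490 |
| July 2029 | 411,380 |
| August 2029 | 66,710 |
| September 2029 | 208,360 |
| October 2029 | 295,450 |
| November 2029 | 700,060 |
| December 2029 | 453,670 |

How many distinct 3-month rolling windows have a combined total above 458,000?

9

January 2029–March 2029: 18,900 + 187,290 + 19,590 = 225,780 (under)
February 2029–April 2029: 187,290 + 19,590 + 1,002,790 = 1,209,670 (over)
March 2029–May 2029: 19,590 + 1,002,790 + 5,810 = 1,028,190 (over)
April 2029–June 2029: 1,002,790 + 5,810 + 124,490 = 1,133,090 (over)
May 2029–July 2029: 5,810 + 124,490 + 411,380 = 541,680 (over)
June 2029–August 2029: 124,490 + 411,380 + 66,710 = 602,580 (over)
July 2029–September 2029: 411,380 + 66,710 + 208,360 = 686,450 (over)
August 2029–October 2029: 66,710 + 208,360 + 295,450 = 570,520 (over)
September 2029–November 2029: 208,360 + 295,450 + 700,060 = 1,203,870 (over)
October 2029–December 2029: 295,450 + 700,060 + 453,670 = 1,449,180 (over)
9 windows exceed the threshold.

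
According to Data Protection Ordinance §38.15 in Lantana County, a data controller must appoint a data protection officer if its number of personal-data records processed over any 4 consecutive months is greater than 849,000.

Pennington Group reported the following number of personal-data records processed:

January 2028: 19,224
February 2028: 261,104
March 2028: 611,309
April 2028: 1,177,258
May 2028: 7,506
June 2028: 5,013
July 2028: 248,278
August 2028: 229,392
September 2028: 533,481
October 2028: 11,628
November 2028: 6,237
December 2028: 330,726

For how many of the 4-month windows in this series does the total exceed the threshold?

7

January 2028–April 2028: 19,224 + 261,104 + 611,309 + 1,177,258 = 2,068,895 (over)
February 2028–May 2028: 261,104 + 611,309 + 1,177,258 + 7,506 = 2,057,177 (over)
March 2028–June 2028: 611,309 + 1,177,258 + 7,506 + 5,013 = 1,801,086 (over)
April 2028–July 2028: 1,177,258 + 7,506 + 5,013 + 248,278 = 1,438,055 (over)
May 2028–August 2028: 7,506 + 5,013 + 248,278 + 229,392 = 490,189 (under)
June 2028–September 2028: 5,013 + 248,278 + 229,392 + 533,481 = 1,016,164 (over)
July 2028–October 2028: 248,278 + 229,392 + 533,481 + 11,628 = 1,022,779 (over)
August 2028–November 2028: 229,392 + 533,481 + 11,628 + 6,237 = 780,738 (under)
September 2028–December 2028: 533,481 + 11,628 + 6,237 + 330,726 = 882,072 (over)
7 windows exceed the threshold.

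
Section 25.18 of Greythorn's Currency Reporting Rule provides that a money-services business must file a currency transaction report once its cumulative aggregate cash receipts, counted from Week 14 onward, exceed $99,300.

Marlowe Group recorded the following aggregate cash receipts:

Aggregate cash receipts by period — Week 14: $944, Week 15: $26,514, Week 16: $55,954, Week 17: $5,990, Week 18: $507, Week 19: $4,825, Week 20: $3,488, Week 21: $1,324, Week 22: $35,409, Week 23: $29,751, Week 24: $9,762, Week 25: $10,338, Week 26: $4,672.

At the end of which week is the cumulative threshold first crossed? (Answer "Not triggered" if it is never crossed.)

Through Week 14: $944
Through Week 15: $27,458
Through Week 16: $83,412
Through Week 17: $89,402
Through Week 18: $89,909
Through Week 19: $94,734
Through Week 20: $98,222
Through Week 21: $99,546 ← exceeds threshold

Week 21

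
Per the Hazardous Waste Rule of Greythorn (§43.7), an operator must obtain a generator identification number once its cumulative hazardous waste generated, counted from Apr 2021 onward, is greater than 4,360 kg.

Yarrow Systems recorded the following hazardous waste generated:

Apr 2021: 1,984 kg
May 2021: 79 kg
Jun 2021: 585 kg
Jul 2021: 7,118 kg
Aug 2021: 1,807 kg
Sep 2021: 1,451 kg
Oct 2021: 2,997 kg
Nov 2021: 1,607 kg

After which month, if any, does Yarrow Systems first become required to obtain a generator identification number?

Jul 2021

Through Apr 2021: 1,984 kg
Through May 2021: 2,063 kg
Through Jun 2021: 2,648 kg
Through Jul 2021: 9,766 kg ← exceeds threshold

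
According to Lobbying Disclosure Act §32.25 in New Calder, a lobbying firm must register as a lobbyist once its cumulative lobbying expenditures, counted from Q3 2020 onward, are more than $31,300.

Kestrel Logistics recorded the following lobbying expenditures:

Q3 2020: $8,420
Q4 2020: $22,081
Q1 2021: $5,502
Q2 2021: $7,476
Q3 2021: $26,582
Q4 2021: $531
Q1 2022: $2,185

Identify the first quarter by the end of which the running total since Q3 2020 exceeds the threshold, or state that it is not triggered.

Q1 2021

Through Q3 2020: $8,420
Through Q4 2020: $30,501
Through Q1 2021: $36,003 ← exceeds threshold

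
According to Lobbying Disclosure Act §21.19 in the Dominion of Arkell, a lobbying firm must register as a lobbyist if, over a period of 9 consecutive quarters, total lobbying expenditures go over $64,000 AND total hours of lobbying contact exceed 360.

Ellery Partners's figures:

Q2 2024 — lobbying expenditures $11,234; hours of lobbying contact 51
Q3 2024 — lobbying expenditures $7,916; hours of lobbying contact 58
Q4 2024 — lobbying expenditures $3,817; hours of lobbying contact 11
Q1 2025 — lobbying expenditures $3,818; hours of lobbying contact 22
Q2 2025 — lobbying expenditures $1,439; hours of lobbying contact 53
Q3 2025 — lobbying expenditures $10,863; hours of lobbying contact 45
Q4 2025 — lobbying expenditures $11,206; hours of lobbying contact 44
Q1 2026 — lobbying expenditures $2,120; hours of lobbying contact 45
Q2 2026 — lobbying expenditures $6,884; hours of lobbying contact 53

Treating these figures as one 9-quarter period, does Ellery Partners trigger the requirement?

Total lobbying expenditures: $11,234 + $7,916 + $3,817 + $3,818 + $1,439 + $10,863 + $11,206 + $2,120 + $6,884 = $59,297 (≤ $64,000).
Total hours of lobbying contact: 51 + 58 + 11 + 22 + 53 + 45 + 44 + 45 + 53 = 382 (> 360).
The test is 'and': the rule requires both, and at least one is not exceeded.

No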